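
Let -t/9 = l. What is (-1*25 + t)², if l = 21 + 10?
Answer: 92416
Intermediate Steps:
l = 31
t = -279 (t = -9*31 = -279)
(-1*25 + t)² = (-1*25 - 279)² = (-25 - 279)² = (-304)² = 92416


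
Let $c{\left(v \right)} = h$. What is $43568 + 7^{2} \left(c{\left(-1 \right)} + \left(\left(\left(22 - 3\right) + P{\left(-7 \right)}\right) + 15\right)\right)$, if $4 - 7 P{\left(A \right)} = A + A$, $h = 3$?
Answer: $45507$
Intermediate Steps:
$c{\left(v \right)} = 3$
$P{\left(A \right)} = \frac{4}{7} - \frac{2 A}{7}$ ($P{\left(A \right)} = \frac{4}{7} - \frac{A + A}{7} = \frac{4}{7} - \frac{2 A}{7}$)
$43568 + 7^{2} \left(c{\left(-1 \right)} + \left(\left(\left(22 - 3\right) + P{\left(-7 \right)}\right) + 15\right)\right) = 43568 + 7^{2} \left(3 + \left(\left(\left(22 - 3\right) + \left(\frac{4}{7} - -2\right)\right) + 15\right)\right) = 43568 + 49 \left(3 + \left(\left(19 + \left(\frac{4}{7} + 2\right)\right) + 15\right)\right) = 43568 + 49 \left(3 + \left(\left(19 + \frac{18}{7}\right) + 15\right)\right) = 43568 + 49 \left(3 + \left(\frac{151}{7} + 15\right)\right) = 43568 + 49 \left(3 + \frac{256}{7}\right) = 43568 + 49 \cdot \frac{277}{7} = 43568 + 1939 = 45507$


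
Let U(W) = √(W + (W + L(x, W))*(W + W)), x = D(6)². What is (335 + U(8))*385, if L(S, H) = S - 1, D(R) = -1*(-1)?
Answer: 128975 + 770*√34 ≈ 1.3346e+5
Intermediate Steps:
D(R) = 1
x = 1 (x = 1² = 1)
L(S, H) = -1 + S
U(W) = √(W + 2*W²) (U(W) = √(W + (W + (-1 + 1))*(W + W)) = √(W + (W + 0)*(2*W)) = √(W + W*(2*W)) = √(W + 2*W²))
(335 + U(8))*385 = (335 + √(8*(1 + 2*8)))*385 = (335 + √(8*(1 + 16)))*385 = (335 + √(8*17))*385 = (335 + √136)*385 = (335 + 2*√34)*385 = 128975 + 770*√34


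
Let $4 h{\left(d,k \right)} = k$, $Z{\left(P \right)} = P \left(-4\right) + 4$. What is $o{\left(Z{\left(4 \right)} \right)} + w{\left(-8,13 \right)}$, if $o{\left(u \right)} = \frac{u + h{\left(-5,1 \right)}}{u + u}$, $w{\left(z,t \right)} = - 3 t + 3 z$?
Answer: $- \frac{6001}{96} \approx -62.51$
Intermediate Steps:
$Z{\left(P \right)} = 4 - 4 P$ ($Z{\left(P \right)} = - 4 P + 4 = 4 - 4 P$)
$h{\left(d,k \right)} = \frac{k}{4}$
$o{\left(u \right)} = \frac{\frac{1}{4} + u}{2 u}$ ($o{\left(u \right)} = \frac{u + \frac{1}{4} \cdot 1}{u + u} = \frac{u + \frac{1}{4}}{2 u} = \left(\frac{1}{4} + u\right) \frac{1}{2 u} = \frac{\frac{1}{4} + u}{2 u}$)
$o{\left(Z{\left(4 \right)} \right)} + w{\left(-8,13 \right)} = \frac{1 + 4 \left(4 - 16\right)}{8 \left(4 - 16\right)} + \left(\left(-3\right) 13 + 3 \left(-8\right)\right) = \frac{1 + 4 \left(4 - 16\right)}{8 \left(4 - 16\right)} - 63 = \frac{1 + 4 \left(-12\right)}{8 \left(-12\right)} - 63 = \frac{1}{8} \left(- \frac{1}{12}\right) \left(1 - 48\right) - 63 = \frac{1}{8} \left(- \frac{1}{12}\right) \left(-47\right) - 63 = \frac{47}{96} - 63 = - \frac{6001}{96}$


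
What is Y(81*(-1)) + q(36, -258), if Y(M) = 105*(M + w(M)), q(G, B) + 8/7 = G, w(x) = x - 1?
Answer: -119561/7 ≈ -17080.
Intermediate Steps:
w(x) = -1 + x
q(G, B) = -8/7 + G
Y(M) = -105 + 210*M (Y(M) = 105*(M + (-1 + M)) = 105*(-1 + 2*M) = -105 + 210*M)
Y(81*(-1)) + q(36, -258) = (-105 + 210*(81*(-1))) + (-8/7 + 36) = (-105 + 210*(-81)) + 244/7 = (-105 - 17010) + 244/7 = -17115 + 244/7 = -119561/7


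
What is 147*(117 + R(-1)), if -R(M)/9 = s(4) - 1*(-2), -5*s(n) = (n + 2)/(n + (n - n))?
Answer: 149499/10 ≈ 14950.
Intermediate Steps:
s(n) = -(2 + n)/(5*n) (s(n) = -(n + 2)/(5*(n + (n - n))) = -(2 + n)/(5*(n + 0)) = -(2 + n)/(5*n))
R(M) = -153/10 (R(M) = -9*((⅕)*(-2 - 1*4)/4 - 1*(-2)) = -9*((⅕)*(¼)*(-2 - 4) + 2) = -9*((⅕)*(¼)*(-6) + 2) = -9*(-3/10 + 2) = -9*17/10 = -153/10)
147*(117 + R(-1)) = 147*(117 - 153/10) = 147*(1017/10) = 149499/10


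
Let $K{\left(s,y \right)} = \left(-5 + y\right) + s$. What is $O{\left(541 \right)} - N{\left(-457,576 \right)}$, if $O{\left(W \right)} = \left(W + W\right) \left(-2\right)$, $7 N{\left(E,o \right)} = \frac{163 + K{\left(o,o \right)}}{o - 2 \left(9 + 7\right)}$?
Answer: $- \frac{4120911}{1904} \approx -2164.3$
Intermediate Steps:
$K{\left(s,y \right)} = -5 + s + y$
$N{\left(E,o \right)} = \frac{158 + 2 o}{7 \left(-32 + o\right)}$ ($N{\left(E,o \right)} = \frac{\left(163 + \left(-5 + o + o\right)\right) \frac{1}{o - 2 \left(9 + 7\right)}}{7} = \frac{\left(163 + \left(-5 + 2 o\right)\right) \frac{1}{o - 32}}{7} = \frac{\left(158 + 2 o\right) \frac{1}{o - 32}}{7} = \frac{\left(158 + 2 o\right) \frac{1}{-32 + o}}{7} = \frac{\frac{1}{-32 + o} \left(158 + 2 o\right)}{7} = \frac{158 + 2 o}{7 \left(-32 + o\right)}$)
$O{\left(W \right)} = - 4 W$ ($O{\left(W \right)} = 2 W \left(-2\right) = - 4 W$)
$O{\left(541 \right)} - N{\left(-457,576 \right)} = \left(-4\right) 541 - \frac{2 \left(79 + 576\right)}{7 \left(-32 + 576\right)} = -2164 - \frac{2}{7} \cdot \frac{1}{544} \cdot 655 = -2164 - \frac{655}{1904} = - \frac{4120911}{1904}$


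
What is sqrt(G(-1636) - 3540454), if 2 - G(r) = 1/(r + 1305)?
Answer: I*sqrt(387895461241)/331 ≈ 1881.6*I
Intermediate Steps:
G(r) = 2 - 1/(1305 + r) (G(r) = 2 - 1/(r + 1305) = 2 - 1/(1305 + r))
sqrt(G(-1636) - 3540454) = sqrt((2609 + 2*(-1636))/(1305 - 1636) - 3540454) = sqrt((2609 - 3272)/(-331) - 3540454) = sqrt(-1/331*(-663) - 3540454) = sqrt(663/331 - 3540454) = sqrt(-1171889611/331) = I*sqrt(387895461241)/331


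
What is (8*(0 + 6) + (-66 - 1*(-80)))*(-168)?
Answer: -10416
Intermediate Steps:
(8*(0 + 6) + (-66 - 1*(-80)))*(-168) = (8*6 + (-66 + 80))*(-168) = (48 + 14)*(-168) = 62*(-168) = -10416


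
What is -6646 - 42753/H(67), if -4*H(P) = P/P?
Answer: 164366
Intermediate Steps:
H(P) = -¼ (H(P) = -P/(4*P) = -¼*1 = -¼)
-6646 - 42753/H(67) = -6646 - 42753/(-¼) = -6646 - 42753*(-4) = -6646 - 1*(-171012) = -6646 + 171012 = 164366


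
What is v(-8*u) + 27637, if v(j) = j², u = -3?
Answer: 28213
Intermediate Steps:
v(-8*u) + 27637 = (-8*(-3))² + 27637 = 24² + 27637 = 576 + 27637 = 28213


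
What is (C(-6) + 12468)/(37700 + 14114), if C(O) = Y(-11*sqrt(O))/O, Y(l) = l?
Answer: 6234/25907 + 11*I*sqrt(6)/310884 ≈ 0.24063 + 8.667e-5*I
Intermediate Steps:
C(O) = -11/sqrt(O) (C(O) = (-11*sqrt(O))/O = -11/sqrt(O))
(C(-6) + 12468)/(37700 + 14114) = (-(-11)*I*sqrt(6)/6 + 12468)/(37700 + 14114) = (-(-11)*I*sqrt(6)/6 + 12468)/51814 = (11*I*sqrt(6)/6 + 12468)*(1/51814) = (12468 + 11*I*sqrt(6)/6)*(1/51814) = 6234/25907 + 11*I*sqrt(6)/310884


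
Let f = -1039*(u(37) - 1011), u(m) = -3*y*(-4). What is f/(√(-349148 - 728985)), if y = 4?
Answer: -1000557*I*√1078133/1078133 ≈ -963.62*I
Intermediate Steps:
u(m) = 48 (u(m) = -3*4*(-4) = -12*(-4) = 48)
f = 1000557 (f = -1039*(48 - 1011) = -1039*(-963) = 1000557)
f/(√(-349148 - 728985)) = 1000557/(√(-349148 - 728985)) = 1000557/(√(-1078133)) = 1000557/((I*√1078133)) = 1000557*(-I*√1078133/1078133) = -1000557*I*√1078133/1078133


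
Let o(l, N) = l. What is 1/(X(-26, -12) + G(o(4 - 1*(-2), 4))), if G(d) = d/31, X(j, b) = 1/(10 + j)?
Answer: 496/65 ≈ 7.6308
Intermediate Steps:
G(d) = d/31 (G(d) = d*(1/31) = d/31)
1/(X(-26, -12) + G(o(4 - 1*(-2), 4))) = 1/(1/(10 - 26) + (4 - 1*(-2))/31) = 1/(1/(-16) + (4 + 2)/31) = 1/(-1/16 + (1/31)*6) = 1/(-1/16 + 6/31) = 1/(65/496) = 496/65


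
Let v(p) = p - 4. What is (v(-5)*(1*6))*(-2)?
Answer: 108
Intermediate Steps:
v(p) = -4 + p
(v(-5)*(1*6))*(-2) = ((-4 - 5)*(1*6))*(-2) = -9*6*(-2) = -54*(-2) = 108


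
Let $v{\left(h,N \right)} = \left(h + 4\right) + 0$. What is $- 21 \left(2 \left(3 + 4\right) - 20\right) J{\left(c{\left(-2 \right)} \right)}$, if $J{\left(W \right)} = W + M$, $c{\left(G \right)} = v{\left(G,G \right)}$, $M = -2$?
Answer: $0$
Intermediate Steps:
$v{\left(h,N \right)} = 4 + h$ ($v{\left(h,N \right)} = \left(4 + h\right) + 0 = 4 + h$)
$c{\left(G \right)} = 4 + G$
$J{\left(W \right)} = -2 + W$ ($J{\left(W \right)} = W - 2 = -2 + W$)
$- 21 \left(2 \left(3 + 4\right) - 20\right) J{\left(c{\left(-2 \right)} \right)} = - 21 \left(2 \left(3 + 4\right) - 20\right) \left(-2 + \left(4 - 2\right)\right) = - 21 \left(2 \cdot 7 - 20\right) \left(-2 + 2\right) = - 21 \left(14 - 20\right) 0 = \left(-21\right) \left(-6\right) 0 = 126 \cdot 0 = 0$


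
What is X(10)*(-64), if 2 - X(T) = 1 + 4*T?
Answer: 2496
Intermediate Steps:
X(T) = 1 - 4*T (X(T) = 2 - (1 + 4*T) = 2 + (-1 - 4*T) = 1 - 4*T)
X(10)*(-64) = (1 - 4*10)*(-64) = (1 - 40)*(-64) = -39*(-64) = 2496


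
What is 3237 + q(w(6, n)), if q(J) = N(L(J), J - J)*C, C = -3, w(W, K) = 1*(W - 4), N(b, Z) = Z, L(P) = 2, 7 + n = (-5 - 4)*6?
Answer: 3237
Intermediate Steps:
n = -61 (n = -7 + (-5 - 4)*6 = -7 - 9*6 = -7 - 54 = -61)
w(W, K) = -4 + W (w(W, K) = 1*(-4 + W) = -4 + W)
q(J) = 0 (q(J) = (J - J)*(-3) = 0*(-3) = 0)
3237 + q(w(6, n)) = 3237 + 0 = 3237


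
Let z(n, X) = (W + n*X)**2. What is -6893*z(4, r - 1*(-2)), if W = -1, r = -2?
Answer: -6893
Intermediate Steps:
z(n, X) = (-1 + X*n)**2 (z(n, X) = (-1 + n*X)**2 = (-1 + X*n)**2)
-6893*z(4, r - 1*(-2)) = -6893*(-1 + (-2 - 1*(-2))*4)**2 = -6893*(-1 + (-2 + 2)*4)**2 = -6893*(-1 + 0*4)**2 = -6893*(-1 + 0)**2 = -6893*(-1)**2 = -6893*1 = -6893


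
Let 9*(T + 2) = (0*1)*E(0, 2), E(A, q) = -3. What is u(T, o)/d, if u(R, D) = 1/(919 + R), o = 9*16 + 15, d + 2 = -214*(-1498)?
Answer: 1/293962690 ≈ 3.4018e-9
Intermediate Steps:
d = 320570 (d = -2 - 214*(-1498) = -2 + 320572 = 320570)
o = 159 (o = 144 + 15 = 159)
T = -2 (T = -2 + ((0*1)*(-3))/9 = -2 + (0*(-3))/9 = -2 + (⅑)*0 = -2 + 0 = -2)
u(T, o)/d = 1/((919 - 2)*320570) = (1/320570)/917 = (1/917)*(1/320570) = 1/293962690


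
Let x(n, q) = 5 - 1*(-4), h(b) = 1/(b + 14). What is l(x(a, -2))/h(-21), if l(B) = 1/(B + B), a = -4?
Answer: -7/18 ≈ -0.38889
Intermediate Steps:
h(b) = 1/(14 + b)
x(n, q) = 9 (x(n, q) = 5 + 4 = 9)
l(B) = 1/(2*B)
l(x(a, -2))/h(-21) = ((½)/9)/(1/(14 - 21)) = ((½)*(⅑))/(1/(-7)) = 1/(18*(-⅐)) = (1/18)*(-7) = -7/18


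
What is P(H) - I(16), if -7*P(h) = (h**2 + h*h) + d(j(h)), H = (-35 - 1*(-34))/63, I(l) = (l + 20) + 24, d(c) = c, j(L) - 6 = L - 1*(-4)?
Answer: -1706609/27783 ≈ -61.426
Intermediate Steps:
j(L) = 10 + L (j(L) = 6 + (L - 1*(-4)) = 6 + (L + 4) = 6 + (4 + L) = 10 + L)
I(l) = 44 + l (I(l) = (20 + l) + 24 = 44 + l)
H = -1/63 (H = (-35 + 34)*(1/63) = -1*1/63 = -1/63 ≈ -0.015873)
P(h) = -10/7 - 2*h**2/7 - h/7 (P(h) = -((h**2 + h*h) + (10 + h))/7 = -((h**2 + h**2) + (10 + h))/7 = -(2*h**2 + (10 + h))/7 = -(10 + h + 2*h**2)/7 = -10/7 - 2*h**2/7 - h/7)
P(H) - I(16) = (-10/7 - 2*(-1/63)**2/7 - 1/7*(-1/63)) - (44 + 16) = (-10/7 - 2/7*1/3969 + 1/441) - 1*60 = (-10/7 - 2/27783 + 1/441) - 60 = -39629/27783 - 60 = -1706609/27783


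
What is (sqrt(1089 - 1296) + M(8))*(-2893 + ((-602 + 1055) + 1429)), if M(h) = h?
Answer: -8088 - 3033*I*sqrt(23) ≈ -8088.0 - 14546.0*I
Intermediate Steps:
(sqrt(1089 - 1296) + M(8))*(-2893 + ((-602 + 1055) + 1429)) = (sqrt(1089 - 1296) + 8)*(-2893 + ((-602 + 1055) + 1429)) = (sqrt(-207) + 8)*(-2893 + (453 + 1429)) = (3*I*sqrt(23) + 8)*(-2893 + 1882) = (8 + 3*I*sqrt(23))*(-1011) = -8088 - 3033*I*sqrt(23)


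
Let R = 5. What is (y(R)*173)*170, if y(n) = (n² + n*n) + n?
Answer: 1617550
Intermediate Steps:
y(n) = n + 2*n² (y(n) = (n² + n²) + n = 2*n² + n = n + 2*n²)
(y(R)*173)*170 = ((5*(1 + 2*5))*173)*170 = ((5*(1 + 10))*173)*170 = ((5*11)*173)*170 = (55*173)*170 = 9515*170 = 1617550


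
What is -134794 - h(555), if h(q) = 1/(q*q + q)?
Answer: -41594732521/308580 ≈ -1.3479e+5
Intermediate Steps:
h(q) = 1/(q + q²) (h(q) = 1/(q² + q) = 1/(q + q²))
-134794 - h(555) = -134794 - 1/(555*(1 + 555)) = -134794 - 1/(555*556) = -134794 - 1*1/308580 = -134794 - 1/308580 = -41594732521/308580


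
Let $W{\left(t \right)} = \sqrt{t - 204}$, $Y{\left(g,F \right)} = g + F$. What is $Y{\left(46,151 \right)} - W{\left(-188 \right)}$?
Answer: $197 - 14 i \sqrt{2} \approx 197.0 - 19.799 i$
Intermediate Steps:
$Y{\left(g,F \right)} = F + g$
$W{\left(t \right)} = \sqrt{-204 + t}$
$Y{\left(46,151 \right)} - W{\left(-188 \right)} = \left(151 + 46\right) - \sqrt{-204 - 188} = 197 - \sqrt{-392} = 197 - 14 i \sqrt{2}$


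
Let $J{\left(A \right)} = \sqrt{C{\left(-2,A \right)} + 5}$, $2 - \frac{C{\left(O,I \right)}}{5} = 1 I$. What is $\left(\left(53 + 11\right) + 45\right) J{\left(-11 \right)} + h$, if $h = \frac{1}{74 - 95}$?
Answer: $- \frac{1}{21} + 109 \sqrt{70} \approx 911.91$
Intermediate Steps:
$h = - \frac{1}{21}$ ($h = \frac{1}{-21} = - \frac{1}{21} \approx -0.047619$)
$C{\left(O,I \right)} = 10 - 5 I$ ($C{\left(O,I \right)} = 10 - 5 \cdot 1 I = 10 - 5 I$)
$J{\left(A \right)} = \sqrt{15 - 5 A}$ ($J{\left(A \right)} = \sqrt{\left(10 - 5 A\right) + 5} = \sqrt{15 - 5 A}$)
$\left(\left(53 + 11\right) + 45\right) J{\left(-11 \right)} + h = \left(\left(53 + 11\right) + 45\right) \sqrt{15 - -55} - \frac{1}{21} = \left(64 + 45\right) \sqrt{15 + 55} - \frac{1}{21} = 109 \sqrt{70} - \frac{1}{21} = - \frac{1}{21} + 109 \sqrt{70}$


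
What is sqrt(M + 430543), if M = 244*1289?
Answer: sqrt(745059) ≈ 863.17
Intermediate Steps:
M = 314516
sqrt(M + 430543) = sqrt(314516 + 430543) = sqrt(745059)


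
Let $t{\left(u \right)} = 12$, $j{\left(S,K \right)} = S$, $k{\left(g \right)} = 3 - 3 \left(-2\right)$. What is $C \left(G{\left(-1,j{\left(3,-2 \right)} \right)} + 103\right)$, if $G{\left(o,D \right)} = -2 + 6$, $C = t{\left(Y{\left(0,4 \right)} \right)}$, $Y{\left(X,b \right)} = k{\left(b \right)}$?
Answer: $1284$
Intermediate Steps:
$k{\left(g \right)} = 9$ ($k{\left(g \right)} = 3 - -6 = 3 + 6 = 9$)
$Y{\left(X,b \right)} = 9$
$C = 12$
$G{\left(o,D \right)} = 4$
$C \left(G{\left(-1,j{\left(3,-2 \right)} \right)} + 103\right) = 12 \left(4 + 103\right) = 12 \cdot 107 = 1284$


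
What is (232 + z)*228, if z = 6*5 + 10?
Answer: 62016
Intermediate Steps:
z = 40 (z = 30 + 10 = 40)
(232 + z)*228 = (232 + 40)*228 = 272*228 = 62016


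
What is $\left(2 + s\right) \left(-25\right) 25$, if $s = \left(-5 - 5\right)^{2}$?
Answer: $-63750$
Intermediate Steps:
$s = 100$ ($s = \left(-10\right)^{2} = 100$)
$\left(2 + s\right) \left(-25\right) 25 = \left(2 + 100\right) \left(-25\right) 25 = 102 \left(-25\right) 25 = \left(-2550\right) 25 = -63750$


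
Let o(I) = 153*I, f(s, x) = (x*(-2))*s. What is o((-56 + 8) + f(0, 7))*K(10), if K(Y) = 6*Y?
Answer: -440640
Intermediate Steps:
f(s, x) = -2*s*x (f(s, x) = (-2*x)*s = -2*s*x)
o((-56 + 8) + f(0, 7))*K(10) = (153*((-56 + 8) - 2*0*7))*(6*10) = (153*(-48 + 0))*60 = (153*(-48))*60 = -7344*60 = -440640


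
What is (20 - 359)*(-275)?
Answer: 93225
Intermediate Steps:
(20 - 359)*(-275) = -339*(-275) = 93225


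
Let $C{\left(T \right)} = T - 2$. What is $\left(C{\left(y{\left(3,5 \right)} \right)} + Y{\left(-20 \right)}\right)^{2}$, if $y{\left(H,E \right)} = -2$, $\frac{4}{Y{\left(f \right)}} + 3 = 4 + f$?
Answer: $\frac{6400}{361} \approx 17.729$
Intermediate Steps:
$Y{\left(f \right)} = \frac{4}{1 + f}$ ($Y{\left(f \right)} = \frac{4}{-3 + \left(4 + f\right)} = \frac{4}{1 + f}$)
$C{\left(T \right)} = -2 + T$
$\left(C{\left(y{\left(3,5 \right)} \right)} + Y{\left(-20 \right)}\right)^{2} = \left(\left(-2 - 2\right) + \frac{4}{1 - 20}\right)^{2} = \left(-4 + \frac{4}{-19}\right)^{2} = \left(-4 + 4 \left(- \frac{1}{19}\right)\right)^{2} = \left(-4 - \frac{4}{19}\right)^{2} = \left(- \frac{80}{19}\right)^{2} = \frac{6400}{361}$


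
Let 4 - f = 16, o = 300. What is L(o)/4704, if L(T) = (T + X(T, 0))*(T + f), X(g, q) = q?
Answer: 900/49 ≈ 18.367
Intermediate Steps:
f = -12 (f = 4 - 1*16 = 4 - 16 = -12)
L(T) = T*(-12 + T) (L(T) = (T + 0)*(T - 12) = T*(-12 + T))
L(o)/4704 = (300*(-12 + 300))/4704 = (300*288)*(1/4704) = 86400*(1/4704) = 900/49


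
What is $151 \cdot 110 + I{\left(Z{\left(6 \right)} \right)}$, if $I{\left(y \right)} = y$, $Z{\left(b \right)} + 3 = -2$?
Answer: $16605$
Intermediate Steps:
$Z{\left(b \right)} = -5$ ($Z{\left(b \right)} = -3 - 2 = -5$)
$151 \cdot 110 + I{\left(Z{\left(6 \right)} \right)} = 151 \cdot 110 - 5 = 16610 - 5 = 16605$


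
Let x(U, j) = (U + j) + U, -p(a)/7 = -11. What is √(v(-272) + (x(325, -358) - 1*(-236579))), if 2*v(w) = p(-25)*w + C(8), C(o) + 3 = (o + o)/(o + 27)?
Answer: √1109348870/70 ≈ 475.81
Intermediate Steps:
p(a) = 77 (p(a) = -7*(-11) = 77)
C(o) = -3 + 2*o/(27 + o) (C(o) = -3 + (o + o)/(o + 27) = -3 + (2*o)/(27 + o) = -3 + 2*o/(27 + o))
x(U, j) = j + 2*U
v(w) = -89/70 + 77*w/2 (v(w) = (77*w + (-81 - 1*8)/(27 + 8))/2 = (77*w + (-81 - 8)/35)/2 = (77*w + (1/35)*(-89))/2 = (77*w - 89/35)/2 = (-89/35 + 77*w)/2 = -89/70 + 77*w/2)
√(v(-272) + (x(325, -358) - 1*(-236579))) = √((-89/70 + (77/2)*(-272)) + ((-358 + 2*325) - 1*(-236579))) = √((-89/70 - 10472) + ((-358 + 650) + 236579)) = √(-733129/70 + (292 + 236579)) = √(-733129/70 + 236871) = √(15847841/70) = √1109348870/70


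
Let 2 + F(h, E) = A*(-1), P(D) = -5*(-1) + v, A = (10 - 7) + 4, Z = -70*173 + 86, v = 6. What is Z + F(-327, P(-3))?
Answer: -12033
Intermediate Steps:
Z = -12024 (Z = -12110 + 86 = -12024)
A = 7 (A = 3 + 4 = 7)
P(D) = 11 (P(D) = -5*(-1) + 6 = 5 + 6 = 11)
F(h, E) = -9 (F(h, E) = -2 + 7*(-1) = -2 - 7 = -9)
Z + F(-327, P(-3)) = -12024 - 9 = -12033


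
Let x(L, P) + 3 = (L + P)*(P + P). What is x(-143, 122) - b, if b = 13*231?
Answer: -8130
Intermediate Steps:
b = 3003
x(L, P) = -3 + 2*P*(L + P) (x(L, P) = -3 + (L + P)*(P + P) = -3 + (L + P)*(2*P) = -3 + 2*P*(L + P))
x(-143, 122) - b = (-3 + 2*122² + 2*(-143)*122) - 1*3003 = (-3 + 2*14884 - 34892) - 3003 = (-3 + 29768 - 34892) - 3003 = -5127 - 3003 = -8130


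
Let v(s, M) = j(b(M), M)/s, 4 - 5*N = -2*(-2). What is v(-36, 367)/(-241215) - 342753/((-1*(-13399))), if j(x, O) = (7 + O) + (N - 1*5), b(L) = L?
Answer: -330708110221/12928159140 ≈ -25.580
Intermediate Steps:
N = 0 (N = ⅘ - (-2)*(-2)/5 = ⅘ - ⅕*4 = ⅘ - ⅘ = 0)
j(x, O) = 2 + O (j(x, O) = (7 + O) + (0 - 1*5) = (7 + O) + (0 - 5) = (7 + O) - 5 = 2 + O)
v(s, M) = (2 + M)/s
v(-36, 367)/(-241215) - 342753/((-1*(-13399))) = ((2 + 367)/(-36))/(-241215) - 342753/((-1*(-13399))) = -1/36*369*(-1/241215) - 342753/13399 = -41/4*(-1/241215) - 342753*1/13399 = 41/964860 - 342753/13399 = -330708110221/12928159140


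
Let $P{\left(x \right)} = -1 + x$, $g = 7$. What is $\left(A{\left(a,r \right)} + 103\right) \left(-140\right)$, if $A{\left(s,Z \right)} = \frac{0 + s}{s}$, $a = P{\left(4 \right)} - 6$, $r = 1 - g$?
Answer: $-14560$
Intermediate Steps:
$r = -6$ ($r = 1 - 7 = -6$)
$a = -3$ ($a = \left(-1 + 4\right) - 6 = 3 - 6 = -3$)
$A{\left(s,Z \right)} = 1$ ($A{\left(s,Z \right)} = \frac{s}{s} = 1$)
$\left(A{\left(a,r \right)} + 103\right) \left(-140\right) = \left(1 + 103\right) \left(-140\right) = 104 \left(-140\right) = -14560$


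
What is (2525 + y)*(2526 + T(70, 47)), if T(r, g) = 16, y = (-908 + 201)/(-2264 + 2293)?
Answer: 184340756/29 ≈ 6.3566e+6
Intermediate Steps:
y = -707/29 ≈ -24.379
(2525 + y)*(2526 + T(70, 47)) = (2525 - 707/29)*(2526 + 16) = (72518/29)*2542 = 184340756/29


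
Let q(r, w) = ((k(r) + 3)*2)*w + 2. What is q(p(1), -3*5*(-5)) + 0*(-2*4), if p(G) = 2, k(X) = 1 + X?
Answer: 902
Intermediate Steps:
q(r, w) = 2 + w*(8 + 2*r) (q(r, w) = (((1 + r) + 3)*2)*w + 2 = ((4 + r)*2)*w + 2 = (8 + 2*r)*w + 2 = w*(8 + 2*r) + 2 = 2 + w*(8 + 2*r))
q(p(1), -3*5*(-5)) + 0*(-2*4) = (2 + 8*(-3*5*(-5)) + 2*2*(-3*5*(-5))) + 0*(-2*4) = (2 + 8*(-15*(-5)) + 2*2*(-15*(-5))) + 0*(-8) = (2 + 8*75 + 2*2*75) + 0 = (2 + 600 + 300) + 0 = 902 + 0 = 902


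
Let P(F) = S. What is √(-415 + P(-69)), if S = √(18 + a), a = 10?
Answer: √(-415 + 2*√7) ≈ 20.241*I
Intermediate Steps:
S = 2*√7 (S = √(18 + 10) = √28 = 2*√7 ≈ 5.2915)
P(F) = 2*√7
√(-415 + P(-69)) = √(-415 + 2*√7)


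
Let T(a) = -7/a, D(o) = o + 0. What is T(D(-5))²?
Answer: 49/25 ≈ 1.9600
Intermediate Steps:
D(o) = o
T(D(-5))² = (-7/(-5))² = (-7*(-⅕))² = (7/5)² = 49/25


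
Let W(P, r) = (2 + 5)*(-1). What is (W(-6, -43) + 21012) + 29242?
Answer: 50247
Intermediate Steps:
W(P, r) = -7 (W(P, r) = 7*(-1) = -7)
(W(-6, -43) + 21012) + 29242 = (-7 + 21012) + 29242 = 21005 + 29242 = 50247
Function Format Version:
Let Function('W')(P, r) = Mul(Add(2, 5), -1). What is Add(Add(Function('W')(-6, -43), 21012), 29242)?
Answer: 50247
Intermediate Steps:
Function('W')(P, r) = -7 (Function('W')(P, r) = Mul(7, -1) = -7)
Add(Add(Function('W')(-6, -43), 21012), 29242) = Add(Add(-7, 21012), 29242) = Add(21005, 29242) = 50247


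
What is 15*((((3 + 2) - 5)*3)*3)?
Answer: 0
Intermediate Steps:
15*((((3 + 2) - 5)*3)*3) = 15*(((5 - 5)*3)*3) = 15*((0*3)*3) = 15*(0*3) = 15*0 = 0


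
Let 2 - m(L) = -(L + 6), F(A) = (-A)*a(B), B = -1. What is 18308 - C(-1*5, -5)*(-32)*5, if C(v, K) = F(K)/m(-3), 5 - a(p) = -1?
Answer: 19268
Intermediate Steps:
a(p) = 6 (a(p) = 5 - 1*(-1) = 5 + 1 = 6)
F(A) = -6*A (F(A) = -A*6 = -6*A)
m(L) = 8 + L (m(L) = 2 - (-1)*(L + 6) = 2 - (-1)*(6 + L) = 2 - (-6 - L) = 2 + (6 + L) = 8 + L)
C(v, K) = -6*K/5 (C(v, K) = (-6*K)/(8 - 3) = -6*K/5)
18308 - C(-1*5, -5)*(-32)*5 = 18308 - -6/5*(-5)*(-32)*5 = 18308 - 6*(-32)*5 = 18308 - (-192)*5 = 18308 - 1*(-960) = 18308 + 960 = 19268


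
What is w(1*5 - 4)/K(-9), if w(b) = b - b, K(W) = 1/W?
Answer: 0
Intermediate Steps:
w(b) = 0
w(1*5 - 4)/K(-9) = 0/(1/(-9)) = 0/(-⅑) = 0*(-9) = 0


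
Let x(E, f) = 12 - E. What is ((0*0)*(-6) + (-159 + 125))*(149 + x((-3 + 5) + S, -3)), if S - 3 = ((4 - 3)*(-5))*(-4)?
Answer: -4624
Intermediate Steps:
S = 23 (S = 3 + ((4 - 3)*(-5))*(-4) = 3 + (1*(-5))*(-4) = 3 - 5*(-4) = 3 + 20 = 23)
((0*0)*(-6) + (-159 + 125))*(149 + x((-3 + 5) + S, -3)) = ((0*0)*(-6) + (-159 + 125))*(149 + (12 - ((-3 + 5) + 23))) = (0*(-6) - 34)*(149 + (12 - (2 + 23))) = (0 - 34)*(149 + (12 - 1*25)) = -34*(149 + (12 - 25)) = -34*(149 - 13) = -34*136 = -4624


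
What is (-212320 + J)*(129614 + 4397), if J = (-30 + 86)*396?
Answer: -25481387584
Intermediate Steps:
J = 22176 (J = 56*396 = 22176)
(-212320 + J)*(129614 + 4397) = (-212320 + 22176)*(129614 + 4397) = -190144*134011 = -25481387584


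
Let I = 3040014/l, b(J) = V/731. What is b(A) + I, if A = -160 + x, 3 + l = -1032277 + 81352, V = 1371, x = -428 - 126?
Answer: -153087991/115854728 ≈ -1.3214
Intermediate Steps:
x = -554
l = -950928 (l = -3 + (-1032277 + 81352) = -3 - 950925 = -950928)
A = -714 (A = -160 - 554 = -714)
b(J) = 1371/731
I = -506669/158488 (I = 3040014/(-950928) = 3040014*(-1/950928) = -506669/158488 ≈ -3.1969)
b(A) + I = 1371/731 - 506669/158488 = -153087991/115854728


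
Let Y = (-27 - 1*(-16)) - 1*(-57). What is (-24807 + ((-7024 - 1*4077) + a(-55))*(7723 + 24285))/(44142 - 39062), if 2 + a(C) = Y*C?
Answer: -436389871/5080 ≈ -85904.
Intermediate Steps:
Y = 46 (Y = (-27 + 16) + 57 = -11 + 57 = 46)
a(C) = -2 + 46*C
(-24807 + ((-7024 - 1*4077) + a(-55))*(7723 + 24285))/(44142 - 39062) = (-24807 + ((-7024 - 1*4077) + (-2 + 46*(-55)))*(7723 + 24285))/(44142 - 39062) = (-24807 + ((-7024 - 4077) + (-2 - 2530))*32008)/5080 = (-24807 + (-11101 - 2532)*32008)*(1/5080) = (-24807 - 13633*32008)*(1/5080) = (-24807 - 436365064)*(1/5080) = -436389871*1/5080 = -436389871/5080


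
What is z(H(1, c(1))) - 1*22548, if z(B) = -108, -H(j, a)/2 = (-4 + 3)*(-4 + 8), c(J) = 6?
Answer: -22656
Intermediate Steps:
H(j, a) = 8 (H(j, a) = -2*(-4 + 3)*(-4 + 8) = -(-2)*4 = -2*(-4) = 8)
z(H(1, c(1))) - 1*22548 = -108 - 1*22548 = -108 - 22548 = -22656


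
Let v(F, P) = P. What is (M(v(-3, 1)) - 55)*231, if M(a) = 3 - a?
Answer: -12243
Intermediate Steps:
(M(v(-3, 1)) - 55)*231 = ((3 - 1*1) - 55)*231 = ((3 - 1) - 55)*231 = (2 - 55)*231 = -53*231 = -12243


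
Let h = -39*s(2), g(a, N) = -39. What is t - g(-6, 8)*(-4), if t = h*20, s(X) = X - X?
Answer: -156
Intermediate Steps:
s(X) = 0
h = 0 (h = -39*0 = 0)
t = 0 (t = 0*20 = 0)
t - g(-6, 8)*(-4) = 0 - (-39)*(-4) = 0 - 1*156 = 0 - 156 = -156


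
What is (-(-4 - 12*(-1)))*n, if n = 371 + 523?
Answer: -7152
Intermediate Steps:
n = 894
(-(-4 - 12*(-1)))*n = -(-4 - 12*(-1))*894 = -(-4 + 12)*894 = -1*8*894 = -8*894 = -7152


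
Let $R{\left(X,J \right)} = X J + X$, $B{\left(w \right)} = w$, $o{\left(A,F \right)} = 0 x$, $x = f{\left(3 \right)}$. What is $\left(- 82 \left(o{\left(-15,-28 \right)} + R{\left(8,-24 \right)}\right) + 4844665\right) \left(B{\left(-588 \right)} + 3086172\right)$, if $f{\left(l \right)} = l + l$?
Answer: $14995176100752$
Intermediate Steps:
$f{\left(l \right)} = 2 l$
$x = 6$ ($x = 2 \cdot 3 = 6$)
$o{\left(A,F \right)} = 0$ ($o{\left(A,F \right)} = 0 \cdot 6 = 0$)
$R{\left(X,J \right)} = X + J X$ ($R{\left(X,J \right)} = J X + X = X + J X$)
$\left(- 82 \left(o{\left(-15,-28 \right)} + R{\left(8,-24 \right)}\right) + 4844665\right) \left(B{\left(-588 \right)} + 3086172\right) = \left(- 82 \left(0 + 8 \left(1 - 24\right)\right) + 4844665\right) \left(-588 + 3086172\right) = \left(- 82 \left(0 + 8 \left(-23\right)\right) + 4844665\right) 3085584 = \left(- 82 \left(0 - 184\right) + 4844665\right) 3085584 = \left(\left(-82\right) \left(-184\right) + 4844665\right) 3085584 = \left(15088 + 4844665\right) 3085584 = 4859753 \cdot 3085584 = 14995176100752$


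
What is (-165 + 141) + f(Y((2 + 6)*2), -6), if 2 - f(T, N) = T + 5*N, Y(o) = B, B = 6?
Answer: 2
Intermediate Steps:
Y(o) = 6
f(T, N) = 2 - T - 5*N (f(T, N) = 2 - (T + 5*N) = 2 + (-T - 5*N) = 2 - T - 5*N)
(-165 + 141) + f(Y((2 + 6)*2), -6) = (-165 + 141) + (2 - 1*6 - 5*(-6)) = -24 + (2 - 6 + 30) = -24 + 26 = 2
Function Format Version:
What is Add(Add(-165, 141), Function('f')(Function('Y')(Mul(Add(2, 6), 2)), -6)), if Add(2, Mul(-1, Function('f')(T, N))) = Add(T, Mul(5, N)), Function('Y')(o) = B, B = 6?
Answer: 2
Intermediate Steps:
Function('Y')(o) = 6
Function('f')(T, N) = Add(2, Mul(-1, T), Mul(-5, N)) (Function('f')(T, N) = Add(2, Mul(-1, Add(T, Mul(5, N)))) = Add(2, Add(Mul(-1, T), Mul(-5, N))) = Add(2, Mul(-1, T), Mul(-5, N)))
Add(Add(-165, 141), Function('f')(Function('Y')(Mul(Add(2, 6), 2)), -6)) = Add(Add(-165, 141), Add(2, Mul(-1, 6), Mul(-5, -6))) = Add(-24, Add(2, -6, 30)) = Add(-24, 26) = 2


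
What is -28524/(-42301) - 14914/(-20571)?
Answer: 1217644318/870173871 ≈ 1.3993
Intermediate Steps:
-28524/(-42301) - 14914/(-20571) = -28524*(-1/42301) - 14914*(-1/20571) = 28524/42301 + 14914/20571 = 1217644318/870173871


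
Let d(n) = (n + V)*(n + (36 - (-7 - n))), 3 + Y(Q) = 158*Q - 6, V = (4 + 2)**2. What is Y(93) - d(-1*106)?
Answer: 2855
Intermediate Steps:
V = 36 (V = 6**2 = 36)
Y(Q) = -9 + 158*Q (Y(Q) = -3 + (158*Q - 6) = -3 + (-6 + 158*Q) = -9 + 158*Q)
d(n) = (36 + n)*(43 + 2*n) (d(n) = (n + 36)*(n + (36 - (-7 - n))) = (36 + n)*(n + (36 + (7 + n))) = (36 + n)*(n + (43 + n)) = (36 + n)*(43 + 2*n))
Y(93) - d(-1*106) = (-9 + 158*93) - (1548 + 2*(-1*106)**2 + 115*(-1*106)) = (-9 + 14694) - (1548 + 2*(-106)**2 + 115*(-106)) = 14685 - (1548 + 2*11236 - 12190) = 14685 - (1548 + 22472 - 12190) = 14685 - 1*11830 = 14685 - 11830 = 2855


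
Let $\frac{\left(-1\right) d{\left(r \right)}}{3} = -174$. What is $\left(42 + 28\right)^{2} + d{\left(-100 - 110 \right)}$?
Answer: $5422$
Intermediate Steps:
$d{\left(r \right)} = 522$ ($d{\left(r \right)} = \left(-3\right) \left(-174\right) = 522$)
$\left(42 + 28\right)^{2} + d{\left(-100 - 110 \right)} = \left(42 + 28\right)^{2} + 522 = 70^{2} + 522 = 4900 + 522 = 5422$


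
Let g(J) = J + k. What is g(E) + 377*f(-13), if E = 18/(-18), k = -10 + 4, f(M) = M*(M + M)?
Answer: 127419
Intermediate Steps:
f(M) = 2*M**2 (f(M) = M*(2*M) = 2*M**2)
k = -6
E = -1 (E = 18*(-1/18) = -1)
g(J) = -6 + J (g(J) = J - 6 = -6 + J)
g(E) + 377*f(-13) = (-6 - 1) + 377*(2*(-13)**2) = -7 + 377*(2*169) = -7 + 377*338 = -7 + 127426 = 127419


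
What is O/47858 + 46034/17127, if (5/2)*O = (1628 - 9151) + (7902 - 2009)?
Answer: 1095964184/409831983 ≈ 2.6742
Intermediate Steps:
O = -652 (O = 2*((1628 - 9151) + (7902 - 2009))/5 = 2*(-7523 + 5893)/5 = (2/5)*(-1630) = -652)
O/47858 + 46034/17127 = -652/47858 + 46034/17127 = -652*1/47858 + 46034*(1/17127) = -326/23929 + 46034/17127 = 1095964184/409831983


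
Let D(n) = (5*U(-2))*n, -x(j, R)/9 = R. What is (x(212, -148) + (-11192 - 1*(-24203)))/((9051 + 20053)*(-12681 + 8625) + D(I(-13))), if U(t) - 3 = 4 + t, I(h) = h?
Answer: -14343/118046149 ≈ -0.00012150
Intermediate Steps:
x(j, R) = -9*R
U(t) = 7 + t (U(t) = 3 + (4 + t) = 7 + t)
D(n) = 25*n (D(n) = (5*(7 - 2))*n = (5*5)*n = 25*n)
(x(212, -148) + (-11192 - 1*(-24203)))/((9051 + 20053)*(-12681 + 8625) + D(I(-13))) = (-9*(-148) + (-11192 - 1*(-24203)))/((9051 + 20053)*(-12681 + 8625) + 25*(-13)) = (1332 + (-11192 + 24203))/(29104*(-4056) - 325) = (1332 + 13011)/(-118045824 - 325) = 14343/(-118046149) = 14343*(-1/118046149) = -14343/118046149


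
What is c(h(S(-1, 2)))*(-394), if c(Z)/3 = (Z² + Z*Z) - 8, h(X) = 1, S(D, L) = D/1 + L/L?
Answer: 7092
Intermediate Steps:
S(D, L) = 1 + D (S(D, L) = D*1 + 1 = D + 1 = 1 + D)
c(Z) = -24 + 6*Z² (c(Z) = 3*((Z² + Z*Z) - 8) = 3*((Z² + Z²) - 8) = 3*(2*Z² - 8) = 3*(-8 + 2*Z²) = -24 + 6*Z²)
c(h(S(-1, 2)))*(-394) = (-24 + 6*1²)*(-394) = (-24 + 6*1)*(-394) = (-24 + 6)*(-394) = -18*(-394) = 7092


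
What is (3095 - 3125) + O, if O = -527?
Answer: -557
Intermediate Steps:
(3095 - 3125) + O = (3095 - 3125) - 527 = -30 - 527 = -557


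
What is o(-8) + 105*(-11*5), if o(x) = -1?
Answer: -5776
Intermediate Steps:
o(-8) + 105*(-11*5) = -1 + 105*(-11*5) = -1 + 105*(-55) = -1 - 5775 = -5776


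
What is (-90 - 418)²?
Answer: 258064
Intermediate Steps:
(-90 - 418)² = (-508)² = 258064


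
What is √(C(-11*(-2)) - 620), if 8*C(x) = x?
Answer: I*√2469/2 ≈ 24.845*I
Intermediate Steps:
C(x) = x/8
√(C(-11*(-2)) - 620) = √((-11*(-2))/8 - 620) = √((⅛)*22 - 620) = √(11/4 - 620) = √(-2469/4) = I*√2469/2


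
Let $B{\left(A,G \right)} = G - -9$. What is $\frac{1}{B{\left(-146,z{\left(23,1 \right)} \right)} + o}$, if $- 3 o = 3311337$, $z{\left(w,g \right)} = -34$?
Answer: $- \frac{1}{1103804} \approx -9.0596 \cdot 10^{-7}$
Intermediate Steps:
$B{\left(A,G \right)} = 9 + G$ ($B{\left(A,G \right)} = G + 9 = 9 + G$)
$o = -1103779$ ($o = \left(- \frac{1}{3}\right) 3311337 = -1103779$)
$\frac{1}{B{\left(-146,z{\left(23,1 \right)} \right)} + o} = \frac{1}{\left(9 - 34\right) - 1103779} = \frac{1}{-25 - 1103779} = \frac{1}{-1103804} = - \frac{1}{1103804}$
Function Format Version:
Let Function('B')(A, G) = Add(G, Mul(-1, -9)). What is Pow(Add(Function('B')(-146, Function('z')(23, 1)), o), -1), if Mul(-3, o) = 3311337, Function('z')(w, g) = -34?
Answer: Rational(-1, 1103804) ≈ -9.0596e-7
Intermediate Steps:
Function('B')(A, G) = Add(9, G) (Function('B')(A, G) = Add(G, 9) = Add(9, G))
o = -1103779 (o = Mul(Rational(-1, 3), 3311337) = -1103779)
Pow(Add(Function('B')(-146, Function('z')(23, 1)), o), -1) = Pow(Add(Add(9, -34), -1103779), -1) = Pow(Add(-25, -1103779), -1) = Pow(-1103804, -1) = Rational(-1, 1103804)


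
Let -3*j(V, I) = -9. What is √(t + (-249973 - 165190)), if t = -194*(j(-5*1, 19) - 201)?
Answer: I*√376751 ≈ 613.8*I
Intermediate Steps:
j(V, I) = 3 (j(V, I) = -⅓*(-9) = 3)
t = 38412 (t = -194*(3 - 201) = -194*(-198) = 38412)
√(t + (-249973 - 165190)) = √(38412 + (-249973 - 165190)) = √(38412 - 415163) = √(-376751) = I*√376751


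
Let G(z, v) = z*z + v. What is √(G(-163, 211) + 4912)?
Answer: 2*√7923 ≈ 178.02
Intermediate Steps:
G(z, v) = v + z² (G(z, v) = z² + v = v + z²)
√(G(-163, 211) + 4912) = √((211 + (-163)²) + 4912) = √((211 + 26569) + 4912) = √(26780 + 4912) = √31692 = 2*√7923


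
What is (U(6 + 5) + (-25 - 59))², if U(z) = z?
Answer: 5329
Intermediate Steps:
(U(6 + 5) + (-25 - 59))² = ((6 + 5) + (-25 - 59))² = (11 - 84)² = (-73)² = 5329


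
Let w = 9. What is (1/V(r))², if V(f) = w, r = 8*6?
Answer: 1/81 ≈ 0.012346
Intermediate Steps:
r = 48
V(f) = 9
(1/V(r))² = (1/9)² = (⅑)² = 1/81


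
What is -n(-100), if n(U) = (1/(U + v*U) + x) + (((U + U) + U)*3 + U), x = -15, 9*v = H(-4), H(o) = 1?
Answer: 1015009/1000 ≈ 1015.0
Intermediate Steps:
v = ⅑ (v = (⅑)*1 = ⅑ ≈ 0.11111)
n(U) = -15 + 10*U + 9/(10*U) (n(U) = (1/(U + U/9) - 15) + (((U + U) + U)*3 + U) = (1/(10*U/9) - 15) + ((2*U + U)*3 + U) = (9/(10*U) - 15) + ((3*U)*3 + U) = (-15 + 9/(10*U)) + (9*U + U) = (-15 + 9/(10*U)) + 10*U = -15 + 10*U + 9/(10*U))
-n(-100) = -(-15 + 10*(-100) + (9/10)/(-100)) = -(-15 - 1000 + (9/10)*(-1/100)) = -(-15 - 1000 - 9/1000) = -1*(-1015009/1000) = 1015009/1000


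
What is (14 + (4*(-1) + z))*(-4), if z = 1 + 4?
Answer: -60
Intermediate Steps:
z = 5
(14 + (4*(-1) + z))*(-4) = (14 + (4*(-1) + 5))*(-4) = (14 + (-4 + 5))*(-4) = (14 + 1)*(-4) = 15*(-4) = -60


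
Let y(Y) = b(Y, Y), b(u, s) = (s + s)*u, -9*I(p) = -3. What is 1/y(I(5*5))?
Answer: 9/2 ≈ 4.5000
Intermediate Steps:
I(p) = ⅓ (I(p) = -⅑*(-3) = ⅓)
b(u, s) = 2*s*u (b(u, s) = (2*s)*u = 2*s*u)
y(Y) = 2*Y² (y(Y) = 2*Y*Y = 2*Y²)
1/y(I(5*5)) = 1/(2*(⅓)²) = 1/(2*(⅑)) = 1/(2/9) = 9/2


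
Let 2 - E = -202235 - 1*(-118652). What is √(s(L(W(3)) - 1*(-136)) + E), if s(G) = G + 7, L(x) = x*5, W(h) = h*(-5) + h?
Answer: 2*√20917 ≈ 289.25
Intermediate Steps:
W(h) = -4*h (W(h) = -5*h + h = -4*h)
L(x) = 5*x
s(G) = 7 + G
E = 83585 (E = 2 - (-202235 - 1*(-118652)) = 2 - (-202235 + 118652) = 2 - 1*(-83583) = 2 + 83583 = 83585)
√(s(L(W(3)) - 1*(-136)) + E) = √((7 + (5*(-4*3) - 1*(-136))) + 83585) = √((7 + (5*(-12) + 136)) + 83585) = √((7 + (-60 + 136)) + 83585) = √((7 + 76) + 83585) = √(83 + 83585) = √83668 = 2*√20917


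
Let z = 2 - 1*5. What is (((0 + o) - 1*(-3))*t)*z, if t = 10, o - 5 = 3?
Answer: -330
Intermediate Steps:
o = 8 (o = 5 + 3 = 8)
z = -3 (z = 2 - 5 = -3)
(((0 + o) - 1*(-3))*t)*z = (((0 + 8) - 1*(-3))*10)*(-3) = ((8 + 3)*10)*(-3) = (11*10)*(-3) = 110*(-3) = -330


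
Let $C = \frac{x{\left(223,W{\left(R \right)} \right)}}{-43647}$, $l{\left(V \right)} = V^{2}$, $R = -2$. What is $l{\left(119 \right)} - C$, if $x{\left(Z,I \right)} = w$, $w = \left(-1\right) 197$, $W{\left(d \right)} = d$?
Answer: $\frac{618084970}{43647} \approx 14161.0$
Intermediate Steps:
$w = -197$
$x{\left(Z,I \right)} = -197$
$C = \frac{197}{43647}$ ($C = - \frac{197}{-43647} = \left(-197\right) \left(- \frac{1}{43647}\right) = \frac{197}{43647} \approx 0.0045135$)
$l{\left(119 \right)} - C = 119^{2} - \frac{197}{43647} = 14161 - \frac{197}{43647} = \frac{618084970}{43647}$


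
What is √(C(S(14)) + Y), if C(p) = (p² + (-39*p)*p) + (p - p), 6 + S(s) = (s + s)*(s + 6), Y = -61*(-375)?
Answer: I*√11639933 ≈ 3411.7*I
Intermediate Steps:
Y = 22875
S(s) = -6 + 2*s*(6 + s) (S(s) = -6 + (s + s)*(s + 6) = -6 + (2*s)*(6 + s) = -6 + 2*s*(6 + s))
C(p) = -38*p² (C(p) = (p² - 39*p²) + 0 = -38*p² + 0 = -38*p²)
√(C(S(14)) + Y) = √(-38*(-6 + 2*14² + 12*14)² + 22875) = √(-38*(-6 + 2*196 + 168)² + 22875) = √(-38*(-6 + 392 + 168)² + 22875) = √(-38*554² + 22875) = √(-38*306916 + 22875) = √(-11662808 + 22875) = √(-11639933) = I*√11639933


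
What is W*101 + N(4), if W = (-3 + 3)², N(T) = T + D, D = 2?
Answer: 6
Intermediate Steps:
N(T) = 2 + T (N(T) = T + 2 = 2 + T)
W = 0 (W = 0² = 0)
W*101 + N(4) = 0*101 + (2 + 4) = 0 + 6 = 6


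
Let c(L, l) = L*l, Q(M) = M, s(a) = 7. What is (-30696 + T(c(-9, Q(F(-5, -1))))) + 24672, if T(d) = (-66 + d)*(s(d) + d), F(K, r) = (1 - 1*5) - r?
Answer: -7350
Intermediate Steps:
F(K, r) = -4 - r (F(K, r) = (1 - 5) - r = -4 - r)
T(d) = (-66 + d)*(7 + d)
(-30696 + T(c(-9, Q(F(-5, -1))))) + 24672 = (-30696 + (-462 + (-9*(-4 - 1*(-1)))² - (-531)*(-4 - 1*(-1)))) + 24672 = (-30696 + (-462 + (-9*(-4 + 1))² - (-531)*(-4 + 1))) + 24672 = (-30696 + (-462 + (-9*(-3))² - (-531)*(-3))) + 24672 = (-30696 + (-462 + 27² - 59*27)) + 24672 = (-30696 + (-462 + 729 - 1593)) + 24672 = (-30696 - 1326) + 24672 = -32022 + 24672 = -7350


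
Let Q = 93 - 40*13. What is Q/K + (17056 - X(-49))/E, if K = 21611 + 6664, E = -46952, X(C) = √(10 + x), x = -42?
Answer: -62788363/165945975 + I*√2/11738 ≈ -0.37837 + 0.00012048*I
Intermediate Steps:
X(C) = 4*I*√2 (X(C) = √(10 - 42) = √(-32) = 4*I*√2)
Q = -427 (Q = 93 - 520 = -427)
K = 28275
Q/K + (17056 - X(-49))/E = -427/28275 + (17056 - 4*I*√2)/(-46952) = -427*1/28275 + (17056 - 4*I*√2)*(-1/46952) = -427/28275 + (-2132/5869 + I*√2/11738) = -62788363/165945975 + I*√2/11738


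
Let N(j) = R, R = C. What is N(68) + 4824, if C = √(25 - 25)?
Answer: 4824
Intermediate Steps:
C = 0 (C = √0 = 0)
R = 0
N(j) = 0
N(68) + 4824 = 0 + 4824 = 4824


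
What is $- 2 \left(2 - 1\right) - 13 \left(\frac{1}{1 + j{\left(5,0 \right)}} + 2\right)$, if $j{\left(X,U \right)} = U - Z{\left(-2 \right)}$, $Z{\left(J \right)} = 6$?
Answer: $- \frac{127}{5} \approx -25.4$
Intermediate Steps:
$j{\left(X,U \right)} = -6 + U$ ($j{\left(X,U \right)} = U - 6 = -6 + U$)
$- 2 \left(2 - 1\right) - 13 \left(\frac{1}{1 + j{\left(5,0 \right)}} + 2\right) = - 2 \left(2 - 1\right) - 13 \left(\frac{1}{1 + \left(-6 + 0\right)} + 2\right) = \left(-2\right) 1 - 13 \left(\frac{1}{1 - 6} + 2\right) = -2 - 13 \left(\frac{1}{-5} + 2\right) = -2 - 13 \left(- \frac{1}{5} + 2\right) = -2 - \frac{117}{5} = - \frac{127}{5}$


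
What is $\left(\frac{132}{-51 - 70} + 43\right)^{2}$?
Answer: $\frac{212521}{121} \approx 1756.4$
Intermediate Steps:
$\left(\frac{132}{-51 - 70} + 43\right)^{2} = \left(\frac{132}{-121} + 43\right)^{2} = \left(132 \left(- \frac{1}{121}\right) + 43\right)^{2} = \left(- \frac{12}{11} + 43\right)^{2} = \left(\frac{461}{11}\right)^{2} = \frac{212521}{121}$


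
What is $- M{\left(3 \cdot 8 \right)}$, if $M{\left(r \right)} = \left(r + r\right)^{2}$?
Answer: $-2304$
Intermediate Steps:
$M{\left(r \right)} = 4 r^{2}$ ($M{\left(r \right)} = \left(2 r\right)^{2} = 4 r^{2}$)
$- M{\left(3 \cdot 8 \right)} = - 4 \left(3 \cdot 8\right)^{2} = - 4 \cdot 24^{2} = - 4 \cdot 576 = \left(-1\right) 2304 = -2304$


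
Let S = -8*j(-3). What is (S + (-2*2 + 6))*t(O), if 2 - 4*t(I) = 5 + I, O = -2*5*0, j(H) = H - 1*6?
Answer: -111/2 ≈ -55.500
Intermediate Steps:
j(H) = -6 + H (j(H) = H - 6 = -6 + H)
O = 0 (O = -10*0 = 0)
S = 72 (S = -8*(-6 - 3) = -8*(-9) = 72)
t(I) = -¾ - I/4 (t(I) = ½ - (5 + I)/4 = ½ + (-5/4 - I/4) = -¾ - I/4)
(S + (-2*2 + 6))*t(O) = (72 + (-2*2 + 6))*(-¾ - ¼*0) = (72 + (-4 + 6))*(-¾ + 0) = (72 + 2)*(-¾) = 74*(-¾) = -111/2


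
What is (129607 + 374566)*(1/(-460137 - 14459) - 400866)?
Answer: -95918610815271701/474596 ≈ -2.0211e+11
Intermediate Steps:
(129607 + 374566)*(1/(-460137 - 14459) - 400866) = 504173*(1/(-474596) - 400866) = 504173*(-1/474596 - 400866) = 504173*(-190249400137/474596) = -95918610815271701/474596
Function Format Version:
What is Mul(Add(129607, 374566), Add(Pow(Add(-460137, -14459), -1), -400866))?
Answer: Rational(-95918610815271701, 474596) ≈ -2.0211e+11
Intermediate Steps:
Mul(Add(129607, 374566), Add(Pow(Add(-460137, -14459), -1), -400866)) = Mul(504173, Add(Pow(-474596, -1), -400866)) = Mul(504173, Add(Rational(-1, 474596), -400866)) = Mul(504173, Rational(-190249400137, 474596)) = Rational(-95918610815271701, 474596)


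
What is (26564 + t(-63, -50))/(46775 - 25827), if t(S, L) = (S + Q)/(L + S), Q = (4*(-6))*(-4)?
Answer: 3001699/2367124 ≈ 1.2681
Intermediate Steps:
Q = 96 (Q = -24*(-4) = 96)
t(S, L) = (96 + S)/(L + S) (t(S, L) = (S + 96)/(L + S) = (96 + S)/(L + S))
(26564 + t(-63, -50))/(46775 - 25827) = (26564 + (96 - 63)/(-50 - 63))/(46775 - 25827) = (26564 + 33/(-113))/20948 = (26564 - 1/113*33)*(1/20948) = (26564 - 33/113)*(1/20948) = (3001699/113)*(1/20948) = 3001699/2367124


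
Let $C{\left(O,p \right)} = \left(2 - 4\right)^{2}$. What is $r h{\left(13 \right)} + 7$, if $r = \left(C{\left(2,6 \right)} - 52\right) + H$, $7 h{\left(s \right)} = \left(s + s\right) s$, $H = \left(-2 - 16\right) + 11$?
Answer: $- \frac{18541}{7} \approx -2648.7$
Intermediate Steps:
$C{\left(O,p \right)} = 4$ ($C{\left(O,p \right)} = \left(-2\right)^{2} = 4$)
$H = -7$ ($H = -18 + 11 = -7$)
$h{\left(s \right)} = \frac{2 s^{2}}{7}$ ($h{\left(s \right)} = \frac{\left(s + s\right) s}{7} = \frac{2 s s}{7} = \frac{2 s^{2}}{7}$)
$r = -55$ ($r = \left(4 - 52\right) - 7 = -48 - 7 = -55$)
$r h{\left(13 \right)} + 7 = - 55 \frac{2 \cdot 13^{2}}{7} + 7 = - 55 \cdot \frac{2}{7} \cdot 169 + 7 = \left(-55\right) \frac{338}{7} + 7 = - \frac{18590}{7} + 7 = - \frac{18541}{7}$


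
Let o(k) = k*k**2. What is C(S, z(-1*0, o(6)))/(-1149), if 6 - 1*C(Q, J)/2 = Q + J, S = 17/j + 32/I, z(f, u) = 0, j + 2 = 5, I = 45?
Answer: 34/51705 ≈ 0.00065758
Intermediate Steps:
o(k) = k**3
j = 3 (j = -2 + 5 = 3)
S = 287/45 (S = 17/3 + 32/45 = 287/45 ≈ 6.3778)
C(Q, J) = 12 - 2*J - 2*Q (C(Q, J) = 12 - 2*(Q + J) = 12 - 2*(J + Q) = 12 + (-2*J - 2*Q) = 12 - 2*J - 2*Q)
C(S, z(-1*0, o(6)))/(-1149) = (12 - 2*0 - 2*287/45)/(-1149) = (12 + 0 - 574/45)*(-1/1149) = -34/45*(-1/1149) = 34/51705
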